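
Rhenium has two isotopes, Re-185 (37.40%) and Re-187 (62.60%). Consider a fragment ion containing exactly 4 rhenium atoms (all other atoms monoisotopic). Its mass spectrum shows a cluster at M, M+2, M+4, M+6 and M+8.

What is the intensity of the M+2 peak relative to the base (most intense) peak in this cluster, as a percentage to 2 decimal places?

35.69%

Term probabilities: M 0.0196, M+2 0.1310, M+4 0.3289, M+6 0.3670, M+8 0.1536. Base peak = M+6.
P(M+6) = C(4,3) × 0.3740^1 × 0.6260^3 = 4 × 0.3740 × 0.24531438 = 0.366990 (base)
P(M+2) = C(4,1) × 0.3740^3 × 0.6260^1 = 4 × 0.05231362 × 0.6260 = 0.130993
Relative intensity = 0.130993 / 0.366990 × 100 = 35.69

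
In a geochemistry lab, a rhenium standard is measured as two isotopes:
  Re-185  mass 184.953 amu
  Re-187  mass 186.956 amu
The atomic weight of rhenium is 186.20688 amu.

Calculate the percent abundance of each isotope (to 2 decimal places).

With x = fraction of Re-185 (so Re-187 is 1 − x):
184.953·x + 186.956·(1 − x) = 186.20688
(184.953 − 186.956)·x = 186.20688 − 186.956
x = -0.74912 / -2.003 = 0.37400 → 37.40% Re-185, 62.60% Re-187.

Re-185: 37.40%, Re-187: 62.60%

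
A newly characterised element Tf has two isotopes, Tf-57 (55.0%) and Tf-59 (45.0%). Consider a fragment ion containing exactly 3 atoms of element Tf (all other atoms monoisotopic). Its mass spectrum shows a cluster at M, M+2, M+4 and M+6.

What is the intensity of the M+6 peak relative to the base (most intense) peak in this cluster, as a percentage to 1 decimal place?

Binomial terms of (0.550 + 0.450)^3: M 0.1664, M+2 0.4084, M+4 0.3341, M+6 0.0911 → M+2 is the base peak.
P(M+2) = C(3,1) × 0.550^2 × 0.450^1 = 3 × 0.3025 × 0.4500 = 0.408375 (base)
P(M+6) = C(3,3) × 0.550^0 × 0.450^3 = 1 × 1.0000 × 0.091125 = 0.091125
Relative intensity = 0.091125 / 0.408375 × 100 = 22.3

22.3%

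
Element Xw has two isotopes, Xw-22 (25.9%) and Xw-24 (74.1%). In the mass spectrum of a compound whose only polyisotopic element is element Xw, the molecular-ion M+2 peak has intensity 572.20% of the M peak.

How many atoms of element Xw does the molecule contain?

With n Xw atoms, P(M+2)/P(M) = C(n,1)·p^(n−1)q / p^n = n·q/p = n · 0.741/0.259.
n = 5.7220 × 0.259/0.741 = 2.00 ≈ 2

2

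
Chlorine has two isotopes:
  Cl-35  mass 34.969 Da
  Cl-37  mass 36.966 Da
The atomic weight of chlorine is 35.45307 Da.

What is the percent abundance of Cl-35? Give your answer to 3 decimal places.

With x = fraction of Cl-35 (so Cl-37 is 1 − x):
34.969·x + 36.966·(1 − x) = 35.45307
(34.969 − 36.966)·x = 35.45307 − 36.966
x = -1.51293 / -1.997 = 0.75760 → 75.760% Cl-35, 24.240% Cl-37.

75.760%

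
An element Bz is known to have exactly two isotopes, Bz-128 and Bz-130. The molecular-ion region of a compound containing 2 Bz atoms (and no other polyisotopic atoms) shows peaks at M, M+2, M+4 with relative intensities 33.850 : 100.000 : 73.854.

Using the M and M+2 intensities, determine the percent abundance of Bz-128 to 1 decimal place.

Let p = fractional abundance of Bz-128. I(M+2)/I(M) = [C(2,1)·p^1·(1−p)] / p^2 = 2·(1−p)/p = 100.000/33.850 = 2.9542
(1−p)/p = 2.9542/2 = 1.4771  ⇒  p = 1/(1 + 1.4771) = 0.4037
Bz-128: 40.4%, Bz-130: 59.6%.

40.4%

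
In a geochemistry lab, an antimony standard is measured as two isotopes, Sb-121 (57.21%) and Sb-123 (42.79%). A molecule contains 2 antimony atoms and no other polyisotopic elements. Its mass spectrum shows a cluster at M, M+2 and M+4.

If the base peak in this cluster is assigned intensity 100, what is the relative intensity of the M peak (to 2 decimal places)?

66.85

(0.5721 + 0.4279)^2 gives M 0.3273, M+2 0.4896, M+4 0.1831; the largest is M+2.
P(M+2) = C(2,1) × 0.5721^1 × 0.4279^1 = 2 × 0.5721 × 0.4279 = 0.489603 (base)
P(M) = C(2,0) × 0.5721^2 × 0.4279^0 = 1 × 0.32729841 × 1.0000 = 0.327298
Relative intensity = 0.327298 / 0.489603 × 100 = 66.85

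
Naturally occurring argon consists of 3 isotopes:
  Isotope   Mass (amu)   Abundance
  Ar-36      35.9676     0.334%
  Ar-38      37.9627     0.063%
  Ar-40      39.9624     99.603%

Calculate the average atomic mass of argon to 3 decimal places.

39.948 amu

Weight each isotope mass by its fractional abundance: 0.00334 × 35.9676 + 0.00063 × 37.9627 + 0.99603 × 39.9624
= 0.12013 + 0.02392 + 39.80375 = 39.94780 amu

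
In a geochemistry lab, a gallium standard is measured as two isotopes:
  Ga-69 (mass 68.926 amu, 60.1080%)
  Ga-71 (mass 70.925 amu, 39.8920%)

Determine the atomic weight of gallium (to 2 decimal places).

The abundance-weighted mean is 0.601080 × 68.926 + 0.398920 × 70.925
= 41.4300 + 28.2934 = 69.7234 amu

69.72 amu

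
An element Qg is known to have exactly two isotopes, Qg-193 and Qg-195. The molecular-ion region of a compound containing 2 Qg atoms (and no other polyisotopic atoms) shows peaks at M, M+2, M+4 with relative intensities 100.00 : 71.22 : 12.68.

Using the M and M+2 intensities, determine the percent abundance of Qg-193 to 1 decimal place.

73.7%

If p is the fraction of Qg that is Qg-193, then I(M+2)/I(M) = [C(2,1)·p^1·(1−p)] / p^2 = 2·(1−p)/p = 71.22/100.00 = 0.7122
(1−p)/p = 0.7122/2 = 0.3561  ⇒  p = 1/(1 + 0.3561) = 0.7374
Qg-193: 73.7%, Qg-195: 26.3%.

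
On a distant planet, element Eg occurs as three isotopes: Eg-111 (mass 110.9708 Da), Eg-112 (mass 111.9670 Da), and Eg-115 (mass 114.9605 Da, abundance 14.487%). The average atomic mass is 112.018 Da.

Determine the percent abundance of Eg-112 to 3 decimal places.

47.100%

Let x and y be the fractions of Eg-111 and Eg-112. Then x + y = 1 − 0.14487 = 0.85513 and 110.9708x + 111.9670y = 112.018 − 0.14487×114.9605 = 95.363672365.
Substituting: 110.9708x + 111.9670(0.85513 − x) = 95.363672365
(110.9708 − 111.9670)x = -0.382668345  ⇒  x = 0.38413, y = 0.47100
Eg-111: 38.413%, Eg-112: 47.100%.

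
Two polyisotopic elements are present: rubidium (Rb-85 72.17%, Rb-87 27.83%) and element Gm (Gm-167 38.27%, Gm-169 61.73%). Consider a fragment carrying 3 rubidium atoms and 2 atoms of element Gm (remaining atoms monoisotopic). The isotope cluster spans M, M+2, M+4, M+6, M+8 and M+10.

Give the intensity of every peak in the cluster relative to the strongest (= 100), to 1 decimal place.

14.7 : 64.6 : 100.0 : 66.5 : 19.8 : 2.2

Rubidium pattern (n=3): 0.37589809 : 0.43485841 : 0.16768892 : 0.02155458
Element Gm pattern (n=2): 0.14645929 : 0.47248142 : 0.38105929
Convolve the two distributions (both contribute in 2-u steps):
  M: 0.37589809×0.14645929 = 0.055054
  M+2: 0.37589809×0.47248142 + 0.43485841×0.14645929 = 0.241294
  M+4: 0.37589809×0.38105929 + 0.43485841×0.47248142 + 0.16768892×0.14645929 = 0.373262
  M+6: 0.43485841×0.38105929 + 0.16768892×0.47248142 + 0.02155458×0.14645929 = 0.248094
  M+8: 0.16768892×0.38105929 + 0.02155458×0.47248142 = 0.074084
  M+10: 0.02155458×0.38105929 = 0.008214
Scale to base peak (0.373262) = 100: 14.7 : 64.6 : 100.0 : 66.5 : 19.8 : 2.2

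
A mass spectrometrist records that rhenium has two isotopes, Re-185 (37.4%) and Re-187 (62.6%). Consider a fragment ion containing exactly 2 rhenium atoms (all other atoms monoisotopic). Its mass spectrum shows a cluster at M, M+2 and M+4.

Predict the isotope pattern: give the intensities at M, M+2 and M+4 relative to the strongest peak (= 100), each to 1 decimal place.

Expanding (0.374 + 0.626)^2:
P(M) = 0.374^2 = 0.139876
P(M+2) = 2 × 0.374^1 × 0.626^1 = 0.468248
P(M+4) = 0.626^2 = 0.391876
The M+2 peak is largest (0.468248); scaling to 100 gives 29.9 : 100.0 : 83.7.

29.9 : 100.0 : 83.7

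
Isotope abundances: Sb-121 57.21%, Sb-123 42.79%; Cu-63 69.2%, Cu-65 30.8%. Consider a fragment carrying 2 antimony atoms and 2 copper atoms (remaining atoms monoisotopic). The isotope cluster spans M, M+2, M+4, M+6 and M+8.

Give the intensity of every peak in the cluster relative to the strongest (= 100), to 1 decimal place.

41.9 : 100.0 : 87.6 : 33.3 : 4.6

Antimony pattern (n=2): 0.32729841 : 0.48960318 : 0.18309841
Copper pattern (n=2): 0.478864 : 0.426272 : 0.094864
Convolve the two distributions (both contribute in 2-u steps):
  M: 0.32729841×0.478864 = 0.156731
  M+2: 0.32729841×0.426272 + 0.48960318×0.478864 = 0.373971
  M+4: 0.32729841×0.094864 + 0.48960318×0.426272 + 0.18309841×0.478864 = 0.327432
  M+6: 0.48960318×0.094864 + 0.18309841×0.426272 = 0.124495
  M+8: 0.18309841×0.094864 = 0.017369
Scale to base peak (0.373971) = 100: 41.9 : 100.0 : 87.6 : 33.3 : 4.6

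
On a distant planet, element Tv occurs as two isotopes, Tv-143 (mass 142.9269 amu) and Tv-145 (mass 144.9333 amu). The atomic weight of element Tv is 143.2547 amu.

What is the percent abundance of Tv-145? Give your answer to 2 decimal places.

16.34%

Writing the weighted mean with unknown fraction x of Tv-143:
142.9269·x + 144.9333·(1 − x) = 143.2547
(142.9269 − 144.9333)·x = 143.2547 − 144.9333
x = -1.6786 / -2.0064 = 0.83662 → 83.66% Tv-143, 16.34% Tv-145.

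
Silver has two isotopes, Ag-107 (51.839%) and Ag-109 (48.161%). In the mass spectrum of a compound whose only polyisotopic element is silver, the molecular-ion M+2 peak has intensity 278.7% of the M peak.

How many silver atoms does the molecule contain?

With n Ag atoms, P(M+2)/P(M) = C(n,1)·p^(n−1)q / p^n = n·q/p = n · 0.48161/0.51839.
n = 2.787 × 0.51839/0.48161 = 3.00 ≈ 3

3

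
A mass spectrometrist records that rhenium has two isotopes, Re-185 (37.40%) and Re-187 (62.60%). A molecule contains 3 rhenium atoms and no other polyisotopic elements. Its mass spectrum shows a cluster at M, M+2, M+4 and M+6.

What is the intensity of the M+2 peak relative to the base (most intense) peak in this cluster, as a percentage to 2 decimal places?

59.74%

Term probabilities: M 0.0523, M+2 0.2627, M+4 0.4397, M+6 0.2453. Base peak = M+4.
P(M+4) = C(3,2) × 0.3740^1 × 0.6260^2 = 3 × 0.3740 × 0.391876 = 0.439685 (base)
P(M+2) = C(3,1) × 0.3740^2 × 0.6260^1 = 3 × 0.139876 × 0.6260 = 0.262687
Relative intensity = 0.262687 / 0.439685 × 100 = 59.74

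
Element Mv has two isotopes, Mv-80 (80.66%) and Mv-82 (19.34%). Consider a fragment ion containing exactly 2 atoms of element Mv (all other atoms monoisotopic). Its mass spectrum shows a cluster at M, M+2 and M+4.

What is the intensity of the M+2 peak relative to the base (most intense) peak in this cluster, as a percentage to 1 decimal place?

Binomial terms of (0.8066 + 0.1934)^2: M 0.6506, M+2 0.3120, M+4 0.0374 → M is the base peak.
P(M) = C(2,0) × 0.8066^2 × 0.1934^0 = 1 × 0.65060356 × 1.0000 = 0.650604 (base)
P(M+2) = C(2,1) × 0.8066^1 × 0.1934^1 = 2 × 0.8066 × 0.1934 = 0.311993
Relative intensity = 0.311993 / 0.650604 × 100 = 48.0

48.0%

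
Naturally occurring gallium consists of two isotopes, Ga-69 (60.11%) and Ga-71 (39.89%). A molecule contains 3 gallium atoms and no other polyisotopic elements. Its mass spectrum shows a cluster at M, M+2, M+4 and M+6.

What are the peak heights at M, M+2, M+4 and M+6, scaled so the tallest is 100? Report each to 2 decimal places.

Expanding (0.6011 + 0.3989)^3:
P(M) = 0.6011^3 = 0.217190
P(M+2) = 3 × 0.6011^2 × 0.3989^1 = 0.432393
P(M+4) = 3 × 0.6011^1 × 0.3989^2 = 0.286943
P(M+6) = 0.3989^3 = 0.063473
The M+2 peak is largest (0.432393); scaling to 100 gives 50.23 : 100.00 : 66.36 : 14.68.

50.23 : 100.00 : 66.36 : 14.68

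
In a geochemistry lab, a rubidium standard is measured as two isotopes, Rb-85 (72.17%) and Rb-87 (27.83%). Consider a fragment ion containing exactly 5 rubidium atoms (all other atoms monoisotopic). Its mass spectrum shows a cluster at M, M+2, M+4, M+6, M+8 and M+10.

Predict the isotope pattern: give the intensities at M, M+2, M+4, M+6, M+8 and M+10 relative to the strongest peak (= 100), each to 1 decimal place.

51.9 : 100.0 : 77.1 : 29.7 : 5.7 : 0.4

Expanding (0.7217 + 0.2783)^5:
P(M) = 0.7217^5 = 0.195787
P(M+2) = 5 × 0.7217^4 × 0.2783^1 = 0.377494
P(M+4) = 10 × 0.7217^3 × 0.2783^2 = 0.291136
P(M+6) = 10 × 0.7217^2 × 0.2783^3 = 0.112267
P(M+8) = 5 × 0.7217^1 × 0.2783^4 = 0.021646
P(M+10) = 0.2783^5 = 0.001669
The M+2 peak is largest (0.377494); scaling to 100 gives 51.9 : 100.0 : 77.1 : 29.7 : 5.7 : 0.4.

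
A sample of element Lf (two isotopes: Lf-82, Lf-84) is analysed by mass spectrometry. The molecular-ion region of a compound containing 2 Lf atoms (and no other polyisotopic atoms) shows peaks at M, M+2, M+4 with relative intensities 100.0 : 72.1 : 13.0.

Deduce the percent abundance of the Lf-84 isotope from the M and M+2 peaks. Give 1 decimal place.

Write p for the Lf-82 fraction. I(M+2)/I(M) = [C(2,1)·p^1·(1−p)] / p^2 = 2·(1−p)/p = 72.1/100.0 = 0.7210
(1−p)/p = 0.7210/2 = 0.3605  ⇒  p = 1/(1 + 0.3605) = 0.7350
Lf-82: 73.5%, Lf-84: 26.5%.

26.5%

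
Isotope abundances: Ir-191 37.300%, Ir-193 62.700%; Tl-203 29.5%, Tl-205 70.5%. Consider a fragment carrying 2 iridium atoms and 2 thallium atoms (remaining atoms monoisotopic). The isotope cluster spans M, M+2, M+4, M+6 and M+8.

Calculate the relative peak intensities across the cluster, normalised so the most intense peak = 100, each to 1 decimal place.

Iridium pattern (n=2): 0.139129 : 0.467742 : 0.393129
Thallium pattern (n=2): 0.087025 : 0.41595 : 0.497025
Convolve the two distributions (both contribute in 2-u steps):
  M: 0.139129×0.087025 = 0.012108
  M+2: 0.139129×0.41595 + 0.467742×0.087025 = 0.098576
  M+4: 0.139129×0.497025 + 0.467742×0.41595 + 0.393129×0.087025 = 0.297920
  M+6: 0.467742×0.497025 + 0.393129×0.41595 = 0.396001
  M+8: 0.393129×0.497025 = 0.195395
Scale to base peak (0.396001) = 100: 3.1 : 24.9 : 75.2 : 100.0 : 49.3

3.1 : 24.9 : 75.2 : 100.0 : 49.3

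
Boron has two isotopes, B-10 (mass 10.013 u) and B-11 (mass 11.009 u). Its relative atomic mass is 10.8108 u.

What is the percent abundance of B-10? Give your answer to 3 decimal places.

19.900%

With x = fraction of B-10 (so B-11 is 1 − x):
10.013·x + 11.009·(1 − x) = 10.8108
(10.013 − 11.009)·x = 10.8108 − 11.009
x = -0.1982 / -0.996 = 0.19900 → 19.900% B-10, 80.100% B-11.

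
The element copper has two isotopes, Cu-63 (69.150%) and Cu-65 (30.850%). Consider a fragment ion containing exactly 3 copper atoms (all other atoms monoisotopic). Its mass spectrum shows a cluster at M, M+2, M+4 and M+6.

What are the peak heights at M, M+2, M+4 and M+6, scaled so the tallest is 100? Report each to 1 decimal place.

74.7 : 100.0 : 44.6 : 6.6

Each Cu atom is independently Cu-63 (p = 0.69150) or Cu-65 (q = 0.30850); the cluster is the binomial expansion (p + q)^3.
P(M) = 0.69150^3 = 0.330656
P(M+2) = 3 × 0.69150^2 × 0.30850^1 = 0.442548
P(M+4) = 3 × 0.69150^1 × 0.30850^2 = 0.197435
P(M+6) = 0.30850^3 = 0.029361
The M+2 peak is largest (0.442548); scaling to 100 gives 74.7 : 100.0 : 44.6 : 6.6.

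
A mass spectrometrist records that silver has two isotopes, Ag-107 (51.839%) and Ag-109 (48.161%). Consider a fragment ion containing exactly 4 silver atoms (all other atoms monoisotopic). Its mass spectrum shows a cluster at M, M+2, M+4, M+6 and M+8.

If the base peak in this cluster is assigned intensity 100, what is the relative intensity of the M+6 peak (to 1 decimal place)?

61.9

Term probabilities: M 0.0722, M+2 0.2684, M+4 0.3740, M+6 0.2316, M+8 0.0538. Base peak = M+4.
P(M+4) = C(4,2) × 0.51839^2 × 0.48161^2 = 6 × 0.26872819 × 0.23194819 = 0.373986 (base)
P(M+6) = C(4,3) × 0.51839^1 × 0.48161^3 = 4 × 0.51839 × 0.11170857 = 0.231634
Relative intensity = 0.231634 / 0.373986 × 100 = 61.9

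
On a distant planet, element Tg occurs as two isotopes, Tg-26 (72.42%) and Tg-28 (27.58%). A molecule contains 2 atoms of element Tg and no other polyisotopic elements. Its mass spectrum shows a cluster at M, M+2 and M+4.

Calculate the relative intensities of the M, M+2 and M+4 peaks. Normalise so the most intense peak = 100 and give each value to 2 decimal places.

100.00 : 76.17 : 14.50

Each Tg atom is independently Tg-26 (p = 0.7242) or Tg-28 (q = 0.2758); the cluster is the binomial expansion (p + q)^2.
P(M) = 0.7242^2 = 0.524466
P(M+2) = 2 × 0.7242^1 × 0.2758^1 = 0.399469
P(M+4) = 0.2758^2 = 0.076066
The M peak is largest (0.524466); scaling to 100 gives 100.00 : 76.17 : 14.50.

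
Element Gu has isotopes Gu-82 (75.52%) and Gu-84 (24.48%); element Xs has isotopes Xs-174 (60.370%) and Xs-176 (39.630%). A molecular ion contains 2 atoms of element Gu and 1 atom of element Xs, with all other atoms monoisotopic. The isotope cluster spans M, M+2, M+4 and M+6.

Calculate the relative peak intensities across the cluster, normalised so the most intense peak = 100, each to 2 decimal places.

76.64 : 100.00 : 40.67 : 5.29

Element Gu pattern (n=2): 0.57032704 : 0.36974592 : 0.05992704
Element Xs pattern (n=1): 0.6037 : 0.3963
Convolve the two distributions (both contribute in 2-u steps):
  M: 0.57032704×0.6037 = 0.344306
  M+2: 0.57032704×0.3963 + 0.36974592×0.6037 = 0.449236
  M+4: 0.36974592×0.3963 + 0.05992704×0.6037 = 0.182708
  M+6: 0.05992704×0.3963 = 0.023749
Scale to base peak (0.449236) = 100: 76.64 : 100.00 : 40.67 : 5.29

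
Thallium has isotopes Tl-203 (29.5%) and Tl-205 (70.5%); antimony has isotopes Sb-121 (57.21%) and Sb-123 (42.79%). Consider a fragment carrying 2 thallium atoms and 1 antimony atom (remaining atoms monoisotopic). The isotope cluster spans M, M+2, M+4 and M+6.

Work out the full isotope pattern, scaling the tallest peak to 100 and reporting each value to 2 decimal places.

Thallium pattern (n=2): 0.087025 : 0.41595 : 0.497025
Antimony pattern (n=1): 0.5721 : 0.4279
Convolve the two distributions (both contribute in 2-u steps):
  M: 0.087025×0.5721 = 0.049787
  M+2: 0.087025×0.4279 + 0.41595×0.5721 = 0.275203
  M+4: 0.41595×0.4279 + 0.497025×0.5721 = 0.462333
  M+6: 0.497025×0.4279 = 0.212677
Scale to base peak (0.462333) = 100: 10.77 : 59.52 : 100.00 : 46.00

10.77 : 59.52 : 100.00 : 46.00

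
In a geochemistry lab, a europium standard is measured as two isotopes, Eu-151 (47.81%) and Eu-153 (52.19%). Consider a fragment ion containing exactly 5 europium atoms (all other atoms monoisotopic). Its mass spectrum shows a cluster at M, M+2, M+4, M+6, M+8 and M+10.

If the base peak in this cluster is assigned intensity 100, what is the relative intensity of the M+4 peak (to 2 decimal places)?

91.61

Binomial terms of (0.4781 + 0.5219)^5: M 0.0250, M+2 0.1363, M+4 0.2977, M+6 0.3249, M+8 0.1774, M+10 0.0387 → M+6 is the base peak.
P(M+6) = C(5,3) × 0.4781^2 × 0.5219^3 = 10 × 0.22857961 × 0.14215492 = 0.324937 (base)
P(M+4) = C(5,2) × 0.4781^3 × 0.5219^2 = 10 × 0.10928391 × 0.27237961 = 0.297667
Relative intensity = 0.297667 / 0.324937 × 100 = 91.61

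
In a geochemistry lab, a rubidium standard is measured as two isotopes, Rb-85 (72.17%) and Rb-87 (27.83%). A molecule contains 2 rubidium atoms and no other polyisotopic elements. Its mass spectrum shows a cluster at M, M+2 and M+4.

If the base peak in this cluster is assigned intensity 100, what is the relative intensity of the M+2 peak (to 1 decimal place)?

77.1

(0.7217 + 0.2783)^2 gives M 0.5209, M+2 0.4017, M+4 0.0775; the largest is M.
P(M) = C(2,0) × 0.7217^2 × 0.2783^0 = 1 × 0.52085089 × 1.0000 = 0.520851 (base)
P(M+2) = C(2,1) × 0.7217^1 × 0.2783^1 = 2 × 0.7217 × 0.2783 = 0.401698
Relative intensity = 0.401698 / 0.520851 × 100 = 77.1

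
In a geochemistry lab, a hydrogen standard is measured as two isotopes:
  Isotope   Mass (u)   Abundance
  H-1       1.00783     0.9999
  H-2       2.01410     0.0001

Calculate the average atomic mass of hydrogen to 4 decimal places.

1.0079 u

Ar = Σ fᵢ·mᵢ = 0.9999 × 1.00783 + 0.0001 × 2.01410
= 1.007729 + 0.000201 = 1.007930 u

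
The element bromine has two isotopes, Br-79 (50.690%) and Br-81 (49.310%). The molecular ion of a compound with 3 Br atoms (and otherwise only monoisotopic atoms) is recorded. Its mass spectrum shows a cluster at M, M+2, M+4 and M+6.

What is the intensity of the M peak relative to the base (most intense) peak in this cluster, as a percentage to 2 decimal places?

Term probabilities: M 0.1302, M+2 0.3801, M+4 0.3698, M+6 0.1199. Base peak = M+2.
P(M+2) = C(3,1) × 0.50690^2 × 0.49310^1 = 3 × 0.25694761 × 0.4931 = 0.380103 (base)
P(M) = C(3,0) × 0.50690^3 × 0.49310^0 = 1 × 0.13024674 × 1.0000 = 0.130247
Relative intensity = 0.130247 / 0.380103 × 100 = 34.27

34.27%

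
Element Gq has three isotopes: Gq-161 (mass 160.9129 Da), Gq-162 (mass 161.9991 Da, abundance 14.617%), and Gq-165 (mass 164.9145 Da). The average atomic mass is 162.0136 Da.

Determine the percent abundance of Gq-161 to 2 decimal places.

61.84%

Let x and y be the fractions of Gq-161 and Gq-165. Then x + y = 1 − 0.14617 = 0.85383 and 160.9129x + 164.9145y = 162.0136 − 0.14617×161.9991 = 138.334191553.
Substituting: 160.9129x + 164.9145(0.85383 − x) = 138.334191553
(160.9129 − 164.9145)x = -2.474755982  ⇒  x = 0.61844, y = 0.23539
Gq-161: 61.84%, Gq-165: 23.54%.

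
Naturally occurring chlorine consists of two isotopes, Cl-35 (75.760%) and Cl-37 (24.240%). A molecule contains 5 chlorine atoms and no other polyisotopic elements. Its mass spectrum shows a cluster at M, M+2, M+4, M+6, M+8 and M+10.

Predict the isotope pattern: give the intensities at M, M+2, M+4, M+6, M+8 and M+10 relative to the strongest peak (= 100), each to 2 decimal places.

62.51 : 100.00 : 63.99 : 20.47 : 3.28 : 0.21

Each Cl atom is independently Cl-35 (p = 0.75760) or Cl-37 (q = 0.24240); the cluster is the binomial expansion (p + q)^5.
P(M) = 0.75760^5 = 0.249574
P(M+2) = 5 × 0.75760^4 × 0.24240^1 = 0.399266
P(M+4) = 10 × 0.75760^3 × 0.24240^2 = 0.255497
P(M+6) = 10 × 0.75760^2 × 0.24240^3 = 0.081748
P(M+8) = 5 × 0.75760^1 × 0.24240^4 = 0.013078
P(M+10) = 0.24240^5 = 0.000837
The M+2 peak is largest (0.399266); scaling to 100 gives 62.51 : 100.00 : 63.99 : 20.47 : 3.28 : 0.21.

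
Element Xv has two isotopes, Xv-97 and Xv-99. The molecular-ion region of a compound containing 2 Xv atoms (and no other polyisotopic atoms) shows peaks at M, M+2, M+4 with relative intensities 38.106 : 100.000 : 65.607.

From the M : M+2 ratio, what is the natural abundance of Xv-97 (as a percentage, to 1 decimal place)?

Write p for the Xv-97 fraction. I(M+2)/I(M) = [C(2,1)·p^1·(1−p)] / p^2 = 2·(1−p)/p = 100.000/38.106 = 2.6243
(1−p)/p = 2.6243/2 = 1.3121  ⇒  p = 1/(1 + 1.3121) = 0.4325
Xv-97: 43.3%, Xv-99: 56.7%.

43.3%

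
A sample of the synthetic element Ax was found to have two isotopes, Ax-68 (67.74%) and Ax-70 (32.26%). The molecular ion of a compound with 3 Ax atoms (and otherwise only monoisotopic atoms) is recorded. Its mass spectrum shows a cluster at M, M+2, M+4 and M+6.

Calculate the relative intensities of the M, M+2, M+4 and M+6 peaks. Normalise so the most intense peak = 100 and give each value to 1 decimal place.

70.0 : 100.0 : 47.6 : 7.6

The 3 Ax atoms are independent, so intensities follow the terms of (0.6774 + 0.3226)^3.
P(M) = 0.6774^3 = 0.310839
P(M+2) = 3 × 0.6774^2 × 0.3226^1 = 0.444095
P(M+4) = 3 × 0.6774^1 × 0.3226^2 = 0.211493
P(M+6) = 0.3226^3 = 0.033573
The M+2 peak is largest (0.444095); scaling to 100 gives 70.0 : 100.0 : 47.6 : 7.6.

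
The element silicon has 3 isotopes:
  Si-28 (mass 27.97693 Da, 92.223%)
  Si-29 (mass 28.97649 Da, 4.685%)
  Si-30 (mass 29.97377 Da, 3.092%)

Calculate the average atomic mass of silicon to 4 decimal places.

28.0855 Da

Weight each isotope mass by its fractional abundance: 0.92223 × 27.97693 + 0.04685 × 28.97649 + 0.03092 × 29.97377
= 25.801164 + 1.357549 + 0.926789 = 28.085502 Da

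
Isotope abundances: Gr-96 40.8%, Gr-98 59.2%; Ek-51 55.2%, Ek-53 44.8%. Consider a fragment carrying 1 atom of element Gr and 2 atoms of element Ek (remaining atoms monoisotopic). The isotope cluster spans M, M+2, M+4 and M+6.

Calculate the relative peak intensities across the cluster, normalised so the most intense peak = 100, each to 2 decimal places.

32.53 : 100.00 : 98.04 : 31.09

Element Gr pattern (n=1): 0.4080 : 0.5920
Element Ek pattern (n=2): 0.304704 : 0.494592 : 0.200704
Convolve the two distributions (both contribute in 2-u steps):
  M: 0.4080×0.304704 = 0.124319
  M+2: 0.4080×0.494592 + 0.5920×0.304704 = 0.382178
  M+4: 0.4080×0.200704 + 0.5920×0.494592 = 0.374686
  M+6: 0.5920×0.200704 = 0.118817
Scale to base peak (0.382178) = 100: 32.53 : 100.00 : 98.04 : 31.09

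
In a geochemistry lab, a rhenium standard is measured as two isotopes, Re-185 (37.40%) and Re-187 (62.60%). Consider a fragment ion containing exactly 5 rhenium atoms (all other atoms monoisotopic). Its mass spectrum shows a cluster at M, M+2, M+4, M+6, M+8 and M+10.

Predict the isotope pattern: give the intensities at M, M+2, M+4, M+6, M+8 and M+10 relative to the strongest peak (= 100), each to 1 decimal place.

Expanding (0.3740 + 0.6260)^5:
P(M) = 0.3740^5 = 0.007317
P(M+2) = 5 × 0.3740^4 × 0.6260^1 = 0.061239
P(M+4) = 10 × 0.3740^3 × 0.6260^2 = 0.205005
P(M+6) = 10 × 0.3740^2 × 0.6260^3 = 0.343136
P(M+8) = 5 × 0.3740^1 × 0.6260^4 = 0.287170
P(M+10) = 0.6260^5 = 0.096133
The M+6 peak is largest (0.343136); scaling to 100 gives 2.1 : 17.8 : 59.7 : 100.0 : 83.7 : 28.0.

2.1 : 17.8 : 59.7 : 100.0 : 83.7 : 28.0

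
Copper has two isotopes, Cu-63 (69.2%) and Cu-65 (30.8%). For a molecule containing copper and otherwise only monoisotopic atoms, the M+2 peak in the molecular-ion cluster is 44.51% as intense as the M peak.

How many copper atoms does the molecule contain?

1

The M+2/M ratio from n Cu atoms is n · q/p = n · 0.308/0.692.
n = 0.4451 × 0.692/0.308 = 1.00 ≈ 1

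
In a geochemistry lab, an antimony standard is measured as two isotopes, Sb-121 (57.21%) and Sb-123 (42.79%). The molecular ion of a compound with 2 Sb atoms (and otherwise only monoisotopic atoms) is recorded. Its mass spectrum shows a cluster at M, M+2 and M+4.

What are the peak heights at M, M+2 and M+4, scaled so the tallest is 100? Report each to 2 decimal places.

The 2 Sb atoms are independent, so intensities follow the terms of (0.5721 + 0.4279)^2.
P(M) = 0.5721^2 = 0.327298
P(M+2) = 2 × 0.5721^1 × 0.4279^1 = 0.489603
P(M+4) = 0.4279^2 = 0.183098
The M+2 peak is largest (0.489603); scaling to 100 gives 66.85 : 100.00 : 37.40.

66.85 : 100.00 : 37.40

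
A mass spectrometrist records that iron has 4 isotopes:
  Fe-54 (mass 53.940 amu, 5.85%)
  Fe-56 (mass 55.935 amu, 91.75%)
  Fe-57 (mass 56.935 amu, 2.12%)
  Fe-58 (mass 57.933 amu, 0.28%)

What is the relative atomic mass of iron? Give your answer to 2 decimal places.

Weight each isotope mass by its fractional abundance: 0.0585 × 53.940 + 0.9175 × 55.935 + 0.0212 × 56.935 + 0.0028 × 57.933
= 3.1555 + 51.3204 + 1.2070 + 0.1622 = 55.8451 amu

55.85 amu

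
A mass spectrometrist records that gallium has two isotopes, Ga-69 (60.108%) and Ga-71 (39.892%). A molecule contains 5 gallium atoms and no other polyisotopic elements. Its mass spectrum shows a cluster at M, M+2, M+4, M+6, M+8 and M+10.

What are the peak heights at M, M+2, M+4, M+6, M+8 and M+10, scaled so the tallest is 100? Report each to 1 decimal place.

22.7 : 75.3 : 100.0 : 66.4 : 22.0 : 2.9

Each Ga atom is independently Ga-69 (p = 0.60108) or Ga-71 (q = 0.39892); the cluster is the binomial expansion (p + q)^5.
P(M) = 0.60108^5 = 0.078462
P(M+2) = 5 × 0.60108^4 × 0.39892^1 = 0.260366
P(M+4) = 10 × 0.60108^3 × 0.39892^2 = 0.345596
P(M+6) = 10 × 0.60108^2 × 0.39892^3 = 0.229362
P(M+8) = 5 × 0.60108^1 × 0.39892^4 = 0.076111
P(M+10) = 0.39892^5 = 0.010103
The M+4 peak is largest (0.345596); scaling to 100 gives 22.7 : 75.3 : 100.0 : 66.4 : 22.0 : 2.9.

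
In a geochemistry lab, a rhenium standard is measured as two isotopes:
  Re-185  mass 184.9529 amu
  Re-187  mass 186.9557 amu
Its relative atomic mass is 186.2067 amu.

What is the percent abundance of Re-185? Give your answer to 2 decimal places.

With x = fraction of Re-185 (so Re-187 is 1 − x):
184.9529·x + 186.9557·(1 − x) = 186.2067
(184.9529 − 186.9557)·x = 186.2067 − 186.9557
x = -0.7490 / -2.0028 = 0.37398 → 37.40% Re-185, 62.60% Re-187.

37.40%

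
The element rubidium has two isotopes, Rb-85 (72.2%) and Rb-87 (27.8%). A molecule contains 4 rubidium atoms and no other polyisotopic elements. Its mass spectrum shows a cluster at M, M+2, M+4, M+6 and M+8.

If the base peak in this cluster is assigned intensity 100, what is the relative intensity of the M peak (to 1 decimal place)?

Binomial terms of (0.722 + 0.278)^4: M 0.2717, M+2 0.4185, M+4 0.2417, M+6 0.0620, M+8 0.0060 → M+2 is the base peak.
P(M+2) = C(4,1) × 0.722^3 × 0.278^1 = 4 × 0.37636705 × 0.2780 = 0.418520 (base)
P(M) = C(4,0) × 0.722^4 × 0.278^0 = 1 × 0.27173701 × 1.0000 = 0.271737
Relative intensity = 0.271737 / 0.418520 × 100 = 64.9

64.9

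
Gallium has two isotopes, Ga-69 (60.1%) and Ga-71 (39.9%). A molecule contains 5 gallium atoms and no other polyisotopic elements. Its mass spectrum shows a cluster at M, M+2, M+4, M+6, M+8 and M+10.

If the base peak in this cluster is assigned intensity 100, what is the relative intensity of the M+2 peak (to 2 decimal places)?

75.31

Binomial terms of (0.601 + 0.399)^5: M 0.0784, M+2 0.2603, M+4 0.3456, M+6 0.2294, M+8 0.0762, M+10 0.0101 → M+4 is the base peak.
P(M+4) = C(5,2) × 0.601^3 × 0.399^2 = 10 × 0.2170818 × 0.159201 = 0.345596 (base)
P(M+2) = C(5,1) × 0.601^4 × 0.399^1 = 5 × 0.13046616 × 0.3990 = 0.260280
Relative intensity = 0.260280 / 0.345596 × 100 = 75.31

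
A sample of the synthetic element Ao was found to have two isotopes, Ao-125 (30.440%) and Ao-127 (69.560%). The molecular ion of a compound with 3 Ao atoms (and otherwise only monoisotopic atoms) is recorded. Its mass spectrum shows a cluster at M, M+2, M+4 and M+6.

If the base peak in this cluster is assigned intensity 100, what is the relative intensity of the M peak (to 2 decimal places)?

Binomial terms of (0.30440 + 0.69560)^3: M 0.0282, M+2 0.1934, M+4 0.4419, M+6 0.3366 → M+4 is the base peak.
P(M+4) = C(3,2) × 0.30440^1 × 0.69560^2 = 3 × 0.3044 × 0.48385936 = 0.441860 (base)
P(M) = C(3,0) × 0.30440^3 × 0.69560^0 = 1 × 0.02820551 × 1.0000 = 0.028206
Relative intensity = 0.028206 / 0.441860 × 100 = 6.38

6.38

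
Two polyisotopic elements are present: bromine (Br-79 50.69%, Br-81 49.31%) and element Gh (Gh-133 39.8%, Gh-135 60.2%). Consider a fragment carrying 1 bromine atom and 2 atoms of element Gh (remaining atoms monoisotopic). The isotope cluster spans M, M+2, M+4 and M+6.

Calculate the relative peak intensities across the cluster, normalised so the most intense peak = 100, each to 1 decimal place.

19.1 : 76.4 : 100.0 : 42.5

Bromine pattern (n=1): 0.5069 : 0.4931
Element Gh pattern (n=2): 0.158404 : 0.479192 : 0.362404
Convolve the two distributions (both contribute in 2-u steps):
  M: 0.5069×0.158404 = 0.080295
  M+2: 0.5069×0.479192 + 0.4931×0.158404 = 0.321011
  M+4: 0.5069×0.362404 + 0.4931×0.479192 = 0.419992
  M+6: 0.4931×0.362404 = 0.178701
Scale to base peak (0.419992) = 100: 19.1 : 76.4 : 100.0 : 42.5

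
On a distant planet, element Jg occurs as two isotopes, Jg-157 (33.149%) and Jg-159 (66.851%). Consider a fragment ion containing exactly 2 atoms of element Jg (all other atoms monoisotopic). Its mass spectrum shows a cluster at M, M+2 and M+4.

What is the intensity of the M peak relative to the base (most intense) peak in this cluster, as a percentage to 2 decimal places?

(0.33149 + 0.66851)^2 gives M 0.1099, M+2 0.4432, M+4 0.4469; the largest is M+4.
P(M+4) = C(2,2) × 0.33149^0 × 0.66851^2 = 1 × 1.0000 × 0.44690562 = 0.446906 (base)
P(M) = C(2,0) × 0.33149^2 × 0.66851^0 = 1 × 0.10988562 × 1.0000 = 0.109886
Relative intensity = 0.109886 / 0.446906 × 100 = 24.59

24.59%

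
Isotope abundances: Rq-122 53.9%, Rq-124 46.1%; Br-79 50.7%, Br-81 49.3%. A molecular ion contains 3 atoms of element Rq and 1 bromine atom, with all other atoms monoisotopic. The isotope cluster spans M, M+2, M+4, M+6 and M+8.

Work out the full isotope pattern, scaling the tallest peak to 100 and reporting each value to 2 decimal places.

Element Rq pattern (n=3): 0.15659082 : 0.40179054 : 0.34364646 : 0.09797218
Bromine pattern (n=1): 0.5070 : 0.4930
Convolve the two distributions (both contribute in 2-u steps):
  M: 0.15659082×0.5070 = 0.079392
  M+2: 0.15659082×0.4930 + 0.40179054×0.5070 = 0.280907
  M+4: 0.40179054×0.4930 + 0.34364646×0.5070 = 0.372311
  M+6: 0.34364646×0.4930 + 0.09797218×0.5070 = 0.219090
  M+8: 0.09797218×0.4930 = 0.048300
Scale to base peak (0.372311) = 100: 21.32 : 75.45 : 100.00 : 58.85 : 12.97

21.32 : 75.45 : 100.00 : 58.85 : 12.97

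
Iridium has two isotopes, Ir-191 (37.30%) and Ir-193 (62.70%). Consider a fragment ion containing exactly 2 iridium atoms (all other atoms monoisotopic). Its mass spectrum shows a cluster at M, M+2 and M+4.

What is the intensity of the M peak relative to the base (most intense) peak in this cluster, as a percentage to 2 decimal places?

29.74%

Binomial terms of (0.3730 + 0.6270)^2: M 0.1391, M+2 0.4677, M+4 0.3931 → M+2 is the base peak.
P(M+2) = C(2,1) × 0.3730^1 × 0.6270^1 = 2 × 0.3730 × 0.6270 = 0.467742 (base)
P(M) = C(2,0) × 0.3730^2 × 0.6270^0 = 1 × 0.139129 × 1.0000 = 0.139129
Relative intensity = 0.139129 / 0.467742 × 100 = 29.74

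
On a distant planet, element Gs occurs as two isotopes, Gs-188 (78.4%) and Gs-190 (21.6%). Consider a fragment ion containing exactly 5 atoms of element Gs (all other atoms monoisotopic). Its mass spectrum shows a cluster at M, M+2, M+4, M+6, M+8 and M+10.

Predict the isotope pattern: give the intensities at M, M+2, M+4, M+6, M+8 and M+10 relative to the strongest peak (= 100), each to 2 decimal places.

Expanding (0.784 + 0.216)^5:
P(M) = 0.784^5 = 0.296197
P(M+2) = 5 × 0.784^4 × 0.216^1 = 0.408026
P(M+4) = 10 × 0.784^3 × 0.216^2 = 0.224831
P(M+6) = 10 × 0.784^2 × 0.216^3 = 0.061943
P(M+8) = 5 × 0.784^1 × 0.216^4 = 0.008533
P(M+10) = 0.216^5 = 0.000470
The M+2 peak is largest (0.408026); scaling to 100 gives 72.59 : 100.00 : 55.10 : 15.18 : 2.09 : 0.12.

72.59 : 100.00 : 55.10 : 15.18 : 2.09 : 0.12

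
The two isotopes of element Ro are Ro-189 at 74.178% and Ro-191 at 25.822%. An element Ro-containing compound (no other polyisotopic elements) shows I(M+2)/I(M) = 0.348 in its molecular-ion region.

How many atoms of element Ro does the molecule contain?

With n Ro atoms, P(M+2)/P(M) = C(n,1)·p^(n−1)q / p^n = n·q/p = n · 0.25822/0.74178.
n = 0.348 × 0.74178/0.25822 = 1.00 ≈ 1

1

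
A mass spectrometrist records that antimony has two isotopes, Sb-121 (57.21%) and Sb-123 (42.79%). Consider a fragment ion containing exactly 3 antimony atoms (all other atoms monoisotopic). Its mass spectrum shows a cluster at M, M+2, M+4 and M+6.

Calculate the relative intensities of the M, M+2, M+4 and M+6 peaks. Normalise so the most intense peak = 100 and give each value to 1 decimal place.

44.6 : 100.0 : 74.8 : 18.6

Expanding (0.5721 + 0.4279)^3:
P(M) = 0.5721^3 = 0.187247
P(M+2) = 3 × 0.5721^2 × 0.4279^1 = 0.420153
P(M+4) = 3 × 0.5721^1 × 0.4279^2 = 0.314252
P(M+6) = 0.4279^3 = 0.078348
The M+2 peak is largest (0.420153); scaling to 100 gives 44.6 : 100.0 : 74.8 : 18.6.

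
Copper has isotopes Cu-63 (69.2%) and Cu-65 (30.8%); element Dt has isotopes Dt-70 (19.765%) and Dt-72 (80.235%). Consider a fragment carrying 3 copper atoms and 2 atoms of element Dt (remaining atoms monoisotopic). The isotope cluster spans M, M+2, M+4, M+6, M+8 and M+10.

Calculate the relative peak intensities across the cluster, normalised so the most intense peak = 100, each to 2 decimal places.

Copper pattern (n=3): 0.33137389 : 0.44247034 : 0.19693766 : 0.02921811
Element Dt pattern (n=2): 0.03906552 : 0.31716895 : 0.64376552
Convolve the two distributions (both contribute in 2-u steps):
  M: 0.33137389×0.03906552 = 0.012945
  M+2: 0.33137389×0.31716895 + 0.44247034×0.03906552 = 0.122387
  M+4: 0.33137389×0.64376552 + 0.44247034×0.31716895 + 0.19693766×0.03906552 = 0.361358
  M+6: 0.44247034×0.64376552 + 0.19693766×0.31716895 + 0.02921811×0.03906552 = 0.348451
  M+8: 0.19693766×0.64376552 + 0.02921811×0.31716895 = 0.136049
  M+10: 0.02921811×0.64376552 = 0.018810
Scale to base peak (0.361358) = 100: 3.58 : 33.87 : 100.00 : 96.43 : 37.65 : 5.21

3.58 : 33.87 : 100.00 : 96.43 : 37.65 : 5.21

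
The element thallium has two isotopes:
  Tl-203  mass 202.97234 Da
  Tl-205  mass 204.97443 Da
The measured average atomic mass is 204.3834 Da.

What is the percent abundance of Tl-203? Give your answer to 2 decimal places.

Writing the weighted mean with unknown fraction x of Tl-203:
202.97234·x + 204.97443·(1 − x) = 204.3834
(202.97234 − 204.97443)·x = 204.3834 − 204.97443
x = -0.59103 / -2.00209 = 0.29521 → 29.52% Tl-203, 70.48% Tl-205.

29.52%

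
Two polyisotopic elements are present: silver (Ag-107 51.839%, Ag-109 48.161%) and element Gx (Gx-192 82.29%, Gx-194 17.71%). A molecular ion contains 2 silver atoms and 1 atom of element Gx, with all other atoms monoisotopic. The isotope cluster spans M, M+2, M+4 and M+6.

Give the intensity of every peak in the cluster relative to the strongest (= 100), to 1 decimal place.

48.2 : 100.0 : 60.9 : 9.0

Silver pattern (n=2): 0.26872819 : 0.49932362 : 0.23194819
Element Gx pattern (n=1): 0.8229 : 0.1771
Convolve the two distributions (both contribute in 2-u steps):
  M: 0.26872819×0.8229 = 0.221136
  M+2: 0.26872819×0.1771 + 0.49932362×0.8229 = 0.458485
  M+4: 0.49932362×0.1771 + 0.23194819×0.8229 = 0.279300
  M+6: 0.23194819×0.1771 = 0.041078
Scale to base peak (0.458485) = 100: 48.2 : 100.0 : 60.9 : 9.0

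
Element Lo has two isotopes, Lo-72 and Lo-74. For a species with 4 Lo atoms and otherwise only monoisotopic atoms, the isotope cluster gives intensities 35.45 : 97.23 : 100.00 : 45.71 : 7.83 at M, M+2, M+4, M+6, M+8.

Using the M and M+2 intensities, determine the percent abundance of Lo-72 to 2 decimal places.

Write p for the Lo-72 fraction. I(M+2)/I(M) = [C(4,1)·p^3·(1−p)] / p^4 = 4·(1−p)/p = 97.23/35.45 = 2.7427
(1−p)/p = 2.7427/4 = 0.6857  ⇒  p = 1/(1 + 0.6857) = 0.5932
Lo-72: 59.32%, Lo-74: 40.68%.

59.32%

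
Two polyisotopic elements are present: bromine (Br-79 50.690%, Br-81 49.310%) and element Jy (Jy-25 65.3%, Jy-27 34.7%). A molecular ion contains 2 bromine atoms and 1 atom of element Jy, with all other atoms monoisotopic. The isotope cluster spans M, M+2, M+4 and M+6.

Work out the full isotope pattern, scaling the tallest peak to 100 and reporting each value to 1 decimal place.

40.4 : 100.0 : 79.9 : 20.3

Bromine pattern (n=2): 0.25694761 : 0.49990478 : 0.24314761
Element Jy pattern (n=1): 0.6530 : 0.3470
Convolve the two distributions (both contribute in 2-u steps):
  M: 0.25694761×0.6530 = 0.167787
  M+2: 0.25694761×0.3470 + 0.49990478×0.6530 = 0.415599
  M+4: 0.49990478×0.3470 + 0.24314761×0.6530 = 0.332242
  M+6: 0.24314761×0.3470 = 0.084372
Scale to base peak (0.415599) = 100: 40.4 : 100.0 : 79.9 : 20.3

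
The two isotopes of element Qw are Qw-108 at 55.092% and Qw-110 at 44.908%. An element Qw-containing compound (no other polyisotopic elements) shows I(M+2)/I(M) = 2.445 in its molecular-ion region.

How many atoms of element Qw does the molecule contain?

3

For n independent Qw atoms, I(M+2)/I(M) = n · (abundance Qw-110) / (abundance Qw-108) = n · 0.44908/0.55092.
n = 2.445 × 0.55092/0.44908 = 3.00 ≈ 3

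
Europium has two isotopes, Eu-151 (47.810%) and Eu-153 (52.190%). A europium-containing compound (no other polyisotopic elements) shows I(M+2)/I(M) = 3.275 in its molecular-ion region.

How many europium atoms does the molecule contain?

For n independent Eu atoms, I(M+2)/I(M) = n · (abundance Eu-153) / (abundance Eu-151) = n · 0.52190/0.47810.
n = 3.275 × 0.47810/0.52190 = 3.00 ≈ 3

3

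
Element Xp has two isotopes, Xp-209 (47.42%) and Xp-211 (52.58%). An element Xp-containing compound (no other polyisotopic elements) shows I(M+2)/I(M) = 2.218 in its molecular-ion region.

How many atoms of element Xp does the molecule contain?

2

The M+2/M ratio from n Xp atoms is n · q/p = n · 0.5258/0.4742.
n = 2.218 × 0.4742/0.5258 = 2.00 ≈ 2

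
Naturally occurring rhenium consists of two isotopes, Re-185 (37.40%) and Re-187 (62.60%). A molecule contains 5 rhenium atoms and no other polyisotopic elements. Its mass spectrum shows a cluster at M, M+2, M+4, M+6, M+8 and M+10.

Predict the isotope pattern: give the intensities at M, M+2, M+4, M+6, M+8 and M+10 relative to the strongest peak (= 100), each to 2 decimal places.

Each Re atom is independently Re-185 (p = 0.3740) or Re-187 (q = 0.6260); the cluster is the binomial expansion (p + q)^5.
P(M) = 0.3740^5 = 0.007317
P(M+2) = 5 × 0.3740^4 × 0.6260^1 = 0.061239
P(M+4) = 10 × 0.3740^3 × 0.6260^2 = 0.205005
P(M+6) = 10 × 0.3740^2 × 0.6260^3 = 0.343136
P(M+8) = 5 × 0.3740^1 × 0.6260^4 = 0.287170
P(M+10) = 0.6260^5 = 0.096133
The M+6 peak is largest (0.343136); scaling to 100 gives 2.13 : 17.85 : 59.74 : 100.00 : 83.69 : 28.02.

2.13 : 17.85 : 59.74 : 100.00 : 83.69 : 28.02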